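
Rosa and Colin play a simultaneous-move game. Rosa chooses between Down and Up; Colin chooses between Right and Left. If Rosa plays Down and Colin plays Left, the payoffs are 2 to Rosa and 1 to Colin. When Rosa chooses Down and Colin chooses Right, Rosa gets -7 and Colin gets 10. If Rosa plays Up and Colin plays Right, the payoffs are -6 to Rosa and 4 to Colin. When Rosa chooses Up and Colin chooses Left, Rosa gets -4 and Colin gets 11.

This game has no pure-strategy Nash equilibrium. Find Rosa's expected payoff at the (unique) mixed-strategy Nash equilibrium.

Rosa's indifference between Down and Up determines Colin's mixing probability q:
  Rosa's payoff to Down: q·(-7) + (1−q)·2 = -9q + 2
  Rosa's payoff to Up: q·(-6) + (1−q)·(-4) = -2q - 4
  -9q + 2 = -2q - 4  ⇒  -7q = -6  ⇒  q = 6/7.
At equilibrium Rosa is indifferent across rows, so Rosa's payoff equals the payoff from Down: (6/7)·(-7) + (1/7)·2 = -40/7.

-40/7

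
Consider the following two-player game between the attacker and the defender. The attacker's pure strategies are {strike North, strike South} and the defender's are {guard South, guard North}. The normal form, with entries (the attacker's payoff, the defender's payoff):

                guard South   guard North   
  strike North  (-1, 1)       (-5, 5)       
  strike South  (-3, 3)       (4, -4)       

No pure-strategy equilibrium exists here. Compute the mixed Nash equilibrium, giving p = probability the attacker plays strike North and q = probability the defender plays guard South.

p = 7/11, q = 9/11

The attacker's mix must leave the defender indifferent between guard South and guard North.
  the defender's expected payoff from guard South: p·1 + (1−p)·3 = -2p + 3
  the defender's expected payoff from guard North: p·5 + (1−p)·(-4) = 9p - 4
  -2p + 3 = 9p - 4  ⇒  -11p = -7  ⇒  p = 7/11.
For the attacker to be willing to mix, the attacker must be indifferent between strike North and strike South, which pins down the defender's mix.
  the attacker's expected payoff from strike North: q·(-1) + (1−q)·(-5) = 4q - 5
  the attacker's expected payoff from strike South: q·(-3) + (1−q)·4 = -7q + 4
  4q - 5 = -7q + 4  ⇒  11q = 9  ⇒  q = 9/11.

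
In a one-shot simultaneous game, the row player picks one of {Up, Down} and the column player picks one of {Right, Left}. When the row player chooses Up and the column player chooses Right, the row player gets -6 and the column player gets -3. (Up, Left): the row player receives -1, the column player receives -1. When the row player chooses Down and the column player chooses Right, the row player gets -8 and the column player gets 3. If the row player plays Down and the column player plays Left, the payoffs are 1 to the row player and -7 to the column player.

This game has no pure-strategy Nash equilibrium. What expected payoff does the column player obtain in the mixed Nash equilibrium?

-2

The row player's mix must leave the column player indifferent between Right and Left.
  the column player's expected payoff from Right: p·(-3) + (1−p)·3 = -6p + 3
  the column player's expected payoff from Left: p·(-1) + (1−p)·(-7) = 6p - 7
  -6p + 3 = 6p - 7  ⇒  -12p = -10  ⇒  p = 5/6.
At equilibrium the column player is indifferent across columns, so the column player's payoff equals the payoff from Right: (5/6)·(-3) + (1/6)·3 = -2.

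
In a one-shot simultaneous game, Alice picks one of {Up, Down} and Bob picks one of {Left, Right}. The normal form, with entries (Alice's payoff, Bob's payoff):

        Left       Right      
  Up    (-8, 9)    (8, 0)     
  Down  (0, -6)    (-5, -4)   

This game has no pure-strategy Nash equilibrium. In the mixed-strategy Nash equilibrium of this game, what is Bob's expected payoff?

-36/11

For Bob to be willing to mix, Bob must be indifferent between Left and Right, which pins down Alice's mix.
  Bob's payoff from Left: p·9 + (1−p)·(-6) = 15p - 6
  Bob's payoff from Right: p·0 + (1−p)·(-4) = 4p - 4
  15p - 6 = 4p - 4  ⇒  11p = 2  ⇒  p = 2/11.
At equilibrium Bob is indifferent across columns, so Bob's payoff equals the payoff from Left: (2/11)·9 + (9/11)·(-6) = -36/11.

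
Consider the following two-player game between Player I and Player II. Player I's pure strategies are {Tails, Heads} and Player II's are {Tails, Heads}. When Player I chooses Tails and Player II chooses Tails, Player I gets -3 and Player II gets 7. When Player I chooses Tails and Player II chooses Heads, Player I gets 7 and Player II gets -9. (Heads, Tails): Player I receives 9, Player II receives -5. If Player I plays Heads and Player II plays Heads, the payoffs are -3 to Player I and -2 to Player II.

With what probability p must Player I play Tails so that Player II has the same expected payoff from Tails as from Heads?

Player II's indifference between Tails and Heads determines Player I's mixing probability p:
  Player II's payoff from Tails: p·7 + (1−p)·(-5) = 12p - 5
  Player II's payoff from Heads: p·(-9) + (1−p)·(-2) = -7p - 2
  12p - 5 = -7p - 2  ⇒  19p = 3  ⇒  p = 3/19.

p = 3/19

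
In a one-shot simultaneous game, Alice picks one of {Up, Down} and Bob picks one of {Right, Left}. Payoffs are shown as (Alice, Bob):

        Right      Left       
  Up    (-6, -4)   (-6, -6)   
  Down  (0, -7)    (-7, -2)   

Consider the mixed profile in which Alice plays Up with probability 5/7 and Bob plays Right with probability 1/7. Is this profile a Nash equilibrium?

Yes

Check Bob's indifference given Alice's mix p = 5/7:
  payoff from Right = -34/7; payoff from Left = -34/7 — equal.
Check Alice's indifference given Bob's mix q = 1/7:
  payoff from Up = -6; payoff from Down = -6 — equal.
Both players are indifferent, so neither can profitably deviate.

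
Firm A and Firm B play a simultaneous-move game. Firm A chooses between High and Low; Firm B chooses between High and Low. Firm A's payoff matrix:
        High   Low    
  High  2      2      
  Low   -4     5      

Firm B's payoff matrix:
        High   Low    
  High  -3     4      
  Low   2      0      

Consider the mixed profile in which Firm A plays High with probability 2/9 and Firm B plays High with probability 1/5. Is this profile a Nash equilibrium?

Given Firm B's mix q = 1/5, Firm A's payoff from High is 2 but from Low is 16/5. Firm A strictly prefers Low, so Firm A would not mix.
So the proposed profile is not a Nash equilibrium.

No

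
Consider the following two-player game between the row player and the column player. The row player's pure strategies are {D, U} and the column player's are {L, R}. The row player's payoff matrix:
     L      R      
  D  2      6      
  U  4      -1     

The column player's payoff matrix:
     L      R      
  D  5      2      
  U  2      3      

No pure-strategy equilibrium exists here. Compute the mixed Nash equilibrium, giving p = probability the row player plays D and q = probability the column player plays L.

In a mixed equilibrium the column player is indifferent between L and R; this condition fixes p.
  the column player's payoff from L: p·5 + (1−p)·2 = 3p + 2
  the column player's payoff from R: p·2 + (1−p)·3 = -p + 3
  3p + 2 = -p + 3  ⇒  4p = 1  ⇒  p = 1/4.
The row player's indifference between D and U determines the column player's mixing probability q:
  the row player's payoff from D: q·2 + (1−q)·6 = -4q + 6
  the row player's payoff from U: q·4 + (1−q)·(-1) = 5q - 1
  -4q + 6 = 5q - 1  ⇒  -9q = -7  ⇒  q = 7/9.

p = 1/4, q = 7/9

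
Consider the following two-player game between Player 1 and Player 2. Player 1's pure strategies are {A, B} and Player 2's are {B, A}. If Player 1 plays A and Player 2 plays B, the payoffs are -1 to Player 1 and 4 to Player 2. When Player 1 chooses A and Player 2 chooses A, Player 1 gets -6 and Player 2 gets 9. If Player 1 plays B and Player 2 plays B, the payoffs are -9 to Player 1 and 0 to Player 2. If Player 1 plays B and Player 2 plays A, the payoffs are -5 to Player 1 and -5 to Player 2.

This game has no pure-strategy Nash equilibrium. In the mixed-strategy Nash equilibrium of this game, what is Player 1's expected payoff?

Set Player 1's expected payoff from A equal to that from B:
  Player 1's payoff to A: q·(-1) + (1−q)·(-6) = 5q - 6
  Player 1's payoff to B: q·(-9) + (1−q)·(-5) = -4q - 5
  5q - 6 = -4q - 5  ⇒  9q = 1  ⇒  q = 1/9.
At equilibrium Player 1 is indifferent across rows, so Player 1's payoff equals the payoff from A: (1/9)·(-1) + (8/9)·(-6) = -49/9.

-49/9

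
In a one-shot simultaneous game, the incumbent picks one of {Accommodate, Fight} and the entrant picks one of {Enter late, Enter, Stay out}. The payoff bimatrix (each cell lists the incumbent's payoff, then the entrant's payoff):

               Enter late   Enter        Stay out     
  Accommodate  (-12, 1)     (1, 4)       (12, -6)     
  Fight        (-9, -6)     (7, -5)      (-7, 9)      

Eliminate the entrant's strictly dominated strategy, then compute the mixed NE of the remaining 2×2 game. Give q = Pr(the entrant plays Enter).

The entrant's strategy Enter late is strictly dominated by Enter: 4 > 1 and -5 > -6. Eliminate Enter late.
Set the incumbent's expected payoff from Accommodate equal to that from Fight:
  the incumbent's payoff to Accommodate: q·1 + (1−q)·12 = -11q + 12
  the incumbent's payoff to Fight: q·7 + (1−q)·(-7) = 14q - 7
  -11q + 12 = 14q - 7  ⇒  -25q = -19  ⇒  q = 19/25.

q = 19/25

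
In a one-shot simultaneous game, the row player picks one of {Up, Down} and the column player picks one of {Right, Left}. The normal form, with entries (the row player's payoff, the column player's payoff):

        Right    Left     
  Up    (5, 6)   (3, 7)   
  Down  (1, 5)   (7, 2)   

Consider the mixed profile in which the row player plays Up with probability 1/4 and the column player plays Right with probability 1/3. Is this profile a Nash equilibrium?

Given the row player's mix p = 1/4, the column player's payoff from Right is 21/4 but from Left is 13/4. The column player strictly prefers Right, so the column player would not mix.
So the proposed profile is not a Nash equilibrium.

No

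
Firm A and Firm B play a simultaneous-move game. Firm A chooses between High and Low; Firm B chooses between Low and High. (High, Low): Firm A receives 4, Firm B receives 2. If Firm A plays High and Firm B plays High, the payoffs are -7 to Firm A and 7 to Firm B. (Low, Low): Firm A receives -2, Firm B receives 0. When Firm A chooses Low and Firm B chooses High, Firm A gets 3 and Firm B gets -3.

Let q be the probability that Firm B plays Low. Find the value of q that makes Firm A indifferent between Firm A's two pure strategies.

In a mixed equilibrium Firm A is indifferent between High and Low; this condition fixes q.
  Firm A's payoff from High: q·4 + (1−q)·(-7) = 11q - 7
  Firm A's payoff from Low: q·(-2) + (1−q)·3 = -5q + 3
  11q - 7 = -5q + 3  ⇒  16q = 10  ⇒  q = 5/8.

q = 5/8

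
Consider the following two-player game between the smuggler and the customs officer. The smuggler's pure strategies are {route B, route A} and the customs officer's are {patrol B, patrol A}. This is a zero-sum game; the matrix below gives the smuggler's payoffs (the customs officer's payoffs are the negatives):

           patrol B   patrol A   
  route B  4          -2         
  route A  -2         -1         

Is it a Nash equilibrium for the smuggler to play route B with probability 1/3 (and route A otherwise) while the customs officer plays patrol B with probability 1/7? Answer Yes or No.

No

Given the smuggler's mix p = 1/3, the customs officer's payoff from patrol B is 0 but from patrol A is 4/3. The customs officer strictly prefers patrol A, so the customs officer would not mix.
So the proposed profile is not a Nash equilibrium.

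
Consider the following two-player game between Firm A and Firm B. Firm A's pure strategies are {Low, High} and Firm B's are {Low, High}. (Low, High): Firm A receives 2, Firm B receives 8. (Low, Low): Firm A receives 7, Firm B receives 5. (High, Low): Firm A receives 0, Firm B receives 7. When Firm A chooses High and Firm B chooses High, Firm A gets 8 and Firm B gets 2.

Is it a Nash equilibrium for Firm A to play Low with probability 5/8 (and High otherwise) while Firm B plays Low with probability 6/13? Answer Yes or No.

Yes

Check Firm B's indifference given Firm A's mix p = 5/8:
  payoff from Low = 23/4; payoff from High = 23/4 — equal.
Check Firm A's indifference given Firm B's mix q = 6/13:
  payoff from Low = 56/13; payoff from High = 56/13 — equal.
Both players are indifferent, so neither can profitably deviate.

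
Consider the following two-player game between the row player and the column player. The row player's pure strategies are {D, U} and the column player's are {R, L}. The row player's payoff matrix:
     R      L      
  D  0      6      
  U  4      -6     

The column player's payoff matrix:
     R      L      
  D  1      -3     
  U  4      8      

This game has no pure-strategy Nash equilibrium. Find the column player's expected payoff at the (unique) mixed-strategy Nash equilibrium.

Set the column player's expected payoff from R equal to that from L:
  the column player's expected payoff from R: p·1 + (1−p)·4 = -3p + 4
  the column player's expected payoff from L: p·(-3) + (1−p)·8 = -11p + 8
  -3p + 4 = -11p + 8  ⇒  8p = 4  ⇒  p = 1/2.
At equilibrium the column player is indifferent across columns, so the column player's payoff equals the payoff from R: (1/2)·1 + (1/2)·4 = 5/2.

5/2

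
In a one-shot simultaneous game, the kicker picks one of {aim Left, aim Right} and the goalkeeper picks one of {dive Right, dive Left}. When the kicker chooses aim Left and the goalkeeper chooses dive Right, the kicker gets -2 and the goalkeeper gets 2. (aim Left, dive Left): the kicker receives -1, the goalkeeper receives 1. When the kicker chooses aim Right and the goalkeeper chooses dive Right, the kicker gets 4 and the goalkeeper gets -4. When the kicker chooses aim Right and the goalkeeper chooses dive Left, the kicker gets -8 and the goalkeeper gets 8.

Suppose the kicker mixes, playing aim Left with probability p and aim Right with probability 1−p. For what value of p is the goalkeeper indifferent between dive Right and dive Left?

p = 12/13

The goalkeeper's indifference between dive Right and dive Left determines the kicker's mixing probability p:
  the goalkeeper's payoff from dive Right: p·2 + (1−p)·(-4) = 6p - 4
  the goalkeeper's payoff from dive Left: p·1 + (1−p)·8 = -7p + 8
  6p - 4 = -7p + 8  ⇒  13p = 12  ⇒  p = 12/13.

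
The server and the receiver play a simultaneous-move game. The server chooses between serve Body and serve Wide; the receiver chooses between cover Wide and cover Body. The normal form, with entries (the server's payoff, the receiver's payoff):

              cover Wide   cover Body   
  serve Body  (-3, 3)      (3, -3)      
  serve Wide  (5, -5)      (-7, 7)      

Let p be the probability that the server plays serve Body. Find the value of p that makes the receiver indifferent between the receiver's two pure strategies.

The receiver's indifference between cover Wide and cover Body determines the server's mixing probability p:
  the receiver's expected payoff from cover Wide: p·3 + (1−p)·(-5) = 8p - 5
  the receiver's expected payoff from cover Body: p·(-3) + (1−p)·7 = -10p + 7
  8p - 5 = -10p + 7  ⇒  18p = 12  ⇒  p = 2/3.

p = 2/3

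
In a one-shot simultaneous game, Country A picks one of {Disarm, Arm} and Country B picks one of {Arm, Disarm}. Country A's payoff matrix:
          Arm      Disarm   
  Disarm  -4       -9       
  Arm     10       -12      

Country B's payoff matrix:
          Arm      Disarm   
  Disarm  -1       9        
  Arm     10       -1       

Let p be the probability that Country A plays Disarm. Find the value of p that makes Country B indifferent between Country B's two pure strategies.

p = 11/21

Country B's indifference between Arm and Disarm determines Country A's mixing probability p:
  Country B's expected payoff from Arm: p·(-1) + (1−p)·10 = -11p + 10
  Country B's expected payoff from Disarm: p·9 + (1−p)·(-1) = 10p - 1
  -11p + 10 = 10p - 1  ⇒  -21p = -11  ⇒  p = 11/21.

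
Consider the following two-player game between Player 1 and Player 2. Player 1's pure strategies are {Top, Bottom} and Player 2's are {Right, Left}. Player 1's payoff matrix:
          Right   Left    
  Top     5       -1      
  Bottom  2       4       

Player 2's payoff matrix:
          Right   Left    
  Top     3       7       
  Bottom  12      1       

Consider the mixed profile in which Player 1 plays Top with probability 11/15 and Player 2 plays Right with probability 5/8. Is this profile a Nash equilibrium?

Yes

Check Player 2's indifference given Player 1's mix p = 11/15:
  payoff from Right = 27/5; payoff from Left = 27/5 — equal.
Check Player 1's indifference given Player 2's mix q = 5/8:
  payoff from Top = 11/4; payoff from Bottom = 11/4 — equal.
Both players are indifferent, so neither can profitably deviate.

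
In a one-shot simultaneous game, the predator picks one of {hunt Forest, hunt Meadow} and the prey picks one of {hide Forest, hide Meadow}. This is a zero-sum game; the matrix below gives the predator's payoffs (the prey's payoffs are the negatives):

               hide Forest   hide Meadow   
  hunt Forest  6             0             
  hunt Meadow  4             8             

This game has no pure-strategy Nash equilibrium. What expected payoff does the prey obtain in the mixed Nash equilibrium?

For the prey to be willing to mix, the prey must be indifferent between hide Forest and hide Meadow, which pins down the predator's mix.
  the prey's expected payoff from hide Forest: p·(-6) + (1−p)·(-4) = -2p - 4
  the prey's expected payoff from hide Meadow: p·0 + (1−p)·(-8) = 8p - 8
  -2p - 4 = 8p - 8  ⇒  -10p = -4  ⇒  p = 2/5.
At equilibrium the prey is indifferent across columns, so the prey's payoff equals the payoff from hide Forest: (2/5)·(-6) + (3/5)·(-4) = -24/5.

-24/5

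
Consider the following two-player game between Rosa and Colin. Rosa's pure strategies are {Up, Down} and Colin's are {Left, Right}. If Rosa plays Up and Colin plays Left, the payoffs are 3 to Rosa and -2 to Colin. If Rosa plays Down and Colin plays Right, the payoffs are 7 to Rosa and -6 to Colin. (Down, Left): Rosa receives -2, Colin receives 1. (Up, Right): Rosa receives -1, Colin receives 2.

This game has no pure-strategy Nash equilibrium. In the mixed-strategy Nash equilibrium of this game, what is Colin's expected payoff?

-10/11

In a mixed equilibrium Colin is indifferent between Left and Right; this condition fixes p.
  Colin's payoff from Left: p·(-2) + (1−p)·1 = -3p + 1
  Colin's payoff from Right: p·2 + (1−p)·(-6) = 8p - 6
  -3p + 1 = 8p - 6  ⇒  -11p = -7  ⇒  p = 7/11.
At equilibrium Colin is indifferent across columns, so Colin's payoff equals the payoff from Left: (7/11)·(-2) + (4/11)·1 = -10/11.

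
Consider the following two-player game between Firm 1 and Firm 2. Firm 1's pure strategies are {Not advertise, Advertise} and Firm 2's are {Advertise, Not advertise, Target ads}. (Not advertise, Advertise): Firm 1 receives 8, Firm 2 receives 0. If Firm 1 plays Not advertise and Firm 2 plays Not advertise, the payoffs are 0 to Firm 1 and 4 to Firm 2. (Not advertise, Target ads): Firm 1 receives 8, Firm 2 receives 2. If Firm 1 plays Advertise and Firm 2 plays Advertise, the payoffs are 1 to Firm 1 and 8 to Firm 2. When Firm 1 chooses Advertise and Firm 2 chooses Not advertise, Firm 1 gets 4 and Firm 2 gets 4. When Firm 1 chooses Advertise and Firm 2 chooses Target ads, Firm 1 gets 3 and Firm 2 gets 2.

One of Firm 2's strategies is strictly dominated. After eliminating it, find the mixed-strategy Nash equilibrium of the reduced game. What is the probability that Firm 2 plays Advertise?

Firm 2's strategy Target ads is strictly dominated by Not advertise: 4 > 2 and 4 > 2. Eliminate Target ads.
In a mixed equilibrium Firm 1 is indifferent between Not advertise and Advertise; this condition fixes q.
  Firm 1's payoff to Not advertise: q·8 + (1−q)·0 = 8q
  Firm 1's payoff to Advertise: q·1 + (1−q)·4 = -3q + 4
  8q = -3q + 4  ⇒  11q = 4  ⇒  q = 4/11.

q = 4/11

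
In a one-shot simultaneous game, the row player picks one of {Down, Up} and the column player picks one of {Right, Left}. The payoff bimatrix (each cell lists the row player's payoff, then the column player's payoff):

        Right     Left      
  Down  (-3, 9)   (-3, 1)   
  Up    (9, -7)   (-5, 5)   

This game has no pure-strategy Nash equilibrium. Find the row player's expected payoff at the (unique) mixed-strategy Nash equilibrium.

-3

For the row player to be willing to mix, the row player must be indifferent between Down and Up, which pins down the column player's mix.
  the row player's payoff to Down: q·(-3) + (1−q)·(-3) = -3
  the row player's payoff to Up: q·9 + (1−q)·(-5) = 14q - 5
  -3 = 14q - 5  ⇒  -14q = -2  ⇒  q = 1/7.
At equilibrium the row player is indifferent across rows, so the row player's payoff equals the payoff from Down: (1/7)·(-3) + (6/7)·(-3) = -3.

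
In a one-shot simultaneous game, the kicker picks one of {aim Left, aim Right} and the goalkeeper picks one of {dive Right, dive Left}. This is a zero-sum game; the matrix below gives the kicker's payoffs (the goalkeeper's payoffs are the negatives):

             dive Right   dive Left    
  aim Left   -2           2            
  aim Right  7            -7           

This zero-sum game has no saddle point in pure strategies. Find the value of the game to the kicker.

v = 0

In a mixed equilibrium the kicker is indifferent between aim Left and aim Right; this condition fixes q.
  the kicker's payoff to aim Left: q·(-2) + (1−q)·2 = -4q + 2
  the kicker's payoff to aim Right: q·7 + (1−q)·(-7) = 14q - 7
  -4q + 2 = 14q - 7  ⇒  -18q = -9  ⇒  q = 1/2.
The value is the kicker's expected payoff against this mix (using aim Left): (1/2)·(-2) + (1/2)·2 = 0.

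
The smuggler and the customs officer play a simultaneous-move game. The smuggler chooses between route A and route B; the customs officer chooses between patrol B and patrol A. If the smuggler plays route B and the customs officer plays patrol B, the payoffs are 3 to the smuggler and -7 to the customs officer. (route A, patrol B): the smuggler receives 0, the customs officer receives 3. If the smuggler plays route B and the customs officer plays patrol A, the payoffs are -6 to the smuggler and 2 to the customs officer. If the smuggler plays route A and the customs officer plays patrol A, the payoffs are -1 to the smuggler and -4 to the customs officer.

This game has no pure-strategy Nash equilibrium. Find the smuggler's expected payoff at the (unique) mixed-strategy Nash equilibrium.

The customs officer's mix must leave the smuggler indifferent between route A and route B.
  the smuggler's payoff from route A: q·0 + (1−q)·(-1) = q - 1
  the smuggler's payoff from route B: q·3 + (1−q)·(-6) = 9q - 6
  q - 1 = 9q - 6  ⇒  -8q = -5  ⇒  q = 5/8.
At equilibrium the smuggler is indifferent across rows, so the smuggler's payoff equals the payoff from route A: (5/8)·0 + (3/8)·(-1) = -3/8.

-3/8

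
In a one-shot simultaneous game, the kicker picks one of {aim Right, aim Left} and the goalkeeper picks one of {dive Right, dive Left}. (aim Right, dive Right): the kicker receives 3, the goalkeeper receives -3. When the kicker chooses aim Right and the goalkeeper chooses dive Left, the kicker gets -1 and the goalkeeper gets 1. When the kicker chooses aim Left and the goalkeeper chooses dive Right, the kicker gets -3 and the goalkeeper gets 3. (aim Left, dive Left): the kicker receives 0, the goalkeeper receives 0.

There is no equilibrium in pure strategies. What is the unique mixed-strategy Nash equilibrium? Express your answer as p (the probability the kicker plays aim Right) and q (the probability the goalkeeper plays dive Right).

The goalkeeper's indifference between dive Right and dive Left determines the kicker's mixing probability p:
  the goalkeeper's expected payoff from dive Right: p·(-3) + (1−p)·3 = -6p + 3
  the goalkeeper's expected payoff from dive Left: p·1 + (1−p)·0 = p
  -6p + 3 = p  ⇒  -7p = -3  ⇒  p = 3/7.
The kicker's indifference between aim Right and aim Left determines the goalkeeper's mixing probability q:
  the kicker's payoff to aim Right: q·3 + (1−q)·(-1) = 4q - 1
  the kicker's payoff to aim Left: q·(-3) + (1−q)·0 = -3q
  4q - 1 = -3q  ⇒  7q = 1  ⇒  q = 1/7.

p = 3/7, q = 1/7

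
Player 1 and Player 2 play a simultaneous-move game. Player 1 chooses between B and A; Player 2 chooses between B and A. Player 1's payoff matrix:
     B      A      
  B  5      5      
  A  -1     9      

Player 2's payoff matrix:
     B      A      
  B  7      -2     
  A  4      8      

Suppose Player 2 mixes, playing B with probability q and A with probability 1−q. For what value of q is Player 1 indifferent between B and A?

Set Player 1's expected payoff from B equal to that from A:
  Player 1's payoff from B: q·5 + (1−q)·5 = 5
  Player 1's payoff from A: q·(-1) + (1−q)·9 = -10q + 9
  5 = -10q + 9  ⇒  10q = 4  ⇒  q = 2/5.

q = 2/5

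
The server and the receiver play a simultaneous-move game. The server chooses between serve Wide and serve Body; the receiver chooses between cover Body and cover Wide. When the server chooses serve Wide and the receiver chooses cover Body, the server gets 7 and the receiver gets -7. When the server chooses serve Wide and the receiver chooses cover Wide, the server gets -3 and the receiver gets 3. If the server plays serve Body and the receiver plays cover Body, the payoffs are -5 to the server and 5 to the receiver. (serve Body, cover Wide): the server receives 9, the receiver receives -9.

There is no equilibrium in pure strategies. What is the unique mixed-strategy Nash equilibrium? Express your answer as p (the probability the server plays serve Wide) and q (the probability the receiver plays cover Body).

p = 7/12, q = 1/2

For the receiver to be willing to mix, the receiver must be indifferent between cover Body and cover Wide, which pins down the server's mix.
  the receiver's payoff to cover Body: p·(-7) + (1−p)·5 = -12p + 5
  the receiver's payoff to cover Wide: p·3 + (1−p)·(-9) = 12p - 9
  -12p + 5 = 12p - 9  ⇒  -24p = -14  ⇒  p = 7/12.
Set the server's expected payoff from serve Wide equal to that from serve Body:
  the server's payoff from serve Wide: q·7 + (1−q)·(-3) = 10q - 3
  the server's payoff from serve Body: q·(-5) + (1−q)·9 = -14q + 9
  10q - 3 = -14q + 9  ⇒  24q = 12  ⇒  q = 1/2.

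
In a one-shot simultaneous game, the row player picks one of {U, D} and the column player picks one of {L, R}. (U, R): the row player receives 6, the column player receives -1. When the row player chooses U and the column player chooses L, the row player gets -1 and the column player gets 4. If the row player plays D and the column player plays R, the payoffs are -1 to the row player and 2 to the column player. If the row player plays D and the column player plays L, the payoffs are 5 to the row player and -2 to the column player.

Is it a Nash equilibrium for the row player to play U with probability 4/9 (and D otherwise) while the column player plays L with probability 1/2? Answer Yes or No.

Given the column player's mix q = 1/2, the row player's payoff from U is 5/2 but from D is 2. The row player strictly prefers U, so the row player would not mix.
So the proposed profile is not a Nash equilibrium.

No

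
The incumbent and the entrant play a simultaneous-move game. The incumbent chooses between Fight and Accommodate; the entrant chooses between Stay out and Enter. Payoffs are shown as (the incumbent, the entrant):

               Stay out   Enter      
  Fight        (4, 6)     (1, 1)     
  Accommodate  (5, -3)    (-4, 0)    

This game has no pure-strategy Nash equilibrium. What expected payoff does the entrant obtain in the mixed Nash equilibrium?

3/8

In a mixed equilibrium the entrant is indifferent between Stay out and Enter; this condition fixes p.
  the entrant's payoff from Stay out: p·6 + (1−p)·(-3) = 9p - 3
  the entrant's payoff from Enter: p·1 + (1−p)·0 = p
  9p - 3 = p  ⇒  8p = 3  ⇒  p = 3/8.
At equilibrium the entrant is indifferent across columns, so the entrant's payoff equals the payoff from Stay out: (3/8)·6 + (5/8)·(-3) = 3/8.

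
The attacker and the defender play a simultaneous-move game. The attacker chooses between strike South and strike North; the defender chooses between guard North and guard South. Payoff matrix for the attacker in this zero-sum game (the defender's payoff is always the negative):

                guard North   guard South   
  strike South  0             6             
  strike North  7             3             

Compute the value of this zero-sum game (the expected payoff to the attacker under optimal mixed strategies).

v = 21/5

The defender's mix must leave the attacker indifferent between strike South and strike North.
  the attacker's expected payoff from strike South: q·0 + (1−q)·6 = -6q + 6
  the attacker's expected payoff from strike North: q·7 + (1−q)·3 = 4q + 3
  -6q + 6 = 4q + 3  ⇒  -10q = -3  ⇒  q = 3/10.
The value is the attacker's expected payoff against this mix (using strike South): (3/10)·0 + (7/10)·6 = 21/5.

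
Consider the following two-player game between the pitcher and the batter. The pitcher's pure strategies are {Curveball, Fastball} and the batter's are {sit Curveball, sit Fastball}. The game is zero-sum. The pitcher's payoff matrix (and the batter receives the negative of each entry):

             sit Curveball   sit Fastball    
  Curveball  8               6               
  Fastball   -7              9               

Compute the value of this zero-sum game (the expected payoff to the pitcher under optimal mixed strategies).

v = 19/3

In a mixed equilibrium the pitcher is indifferent between Curveball and Fastball; this condition fixes q.
  the pitcher's expected payoff from Curveball: q·8 + (1−q)·6 = 2q + 6
  the pitcher's expected payoff from Fastball: q·(-7) + (1−q)·9 = -16q + 9
  2q + 6 = -16q + 9  ⇒  18q = 3  ⇒  q = 1/6.
The value is the pitcher's expected payoff against this mix (using Curveball): (1/6)·8 + (5/6)·6 = 19/3.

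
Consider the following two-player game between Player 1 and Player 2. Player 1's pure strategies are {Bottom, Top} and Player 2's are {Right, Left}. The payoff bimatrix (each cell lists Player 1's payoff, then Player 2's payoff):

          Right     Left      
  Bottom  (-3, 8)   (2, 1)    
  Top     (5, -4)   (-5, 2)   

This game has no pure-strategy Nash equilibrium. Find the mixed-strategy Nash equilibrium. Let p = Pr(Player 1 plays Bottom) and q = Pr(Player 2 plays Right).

p = 6/13, q = 7/15

Player 1's mix must leave Player 2 indifferent between Right and Left.
  Player 2's payoff to Right: p·8 + (1−p)·(-4) = 12p - 4
  Player 2's payoff to Left: p·1 + (1−p)·2 = -p + 2
  12p - 4 = -p + 2  ⇒  13p = 6  ⇒  p = 6/13.
Player 2's mix must leave Player 1 indifferent between Bottom and Top.
  Player 1's expected payoff from Bottom: q·(-3) + (1−q)·2 = -5q + 2
  Player 1's expected payoff from Top: q·5 + (1−q)·(-5) = 10q - 5
  -5q + 2 = 10q - 5  ⇒  -15q = -7  ⇒  q = 7/15.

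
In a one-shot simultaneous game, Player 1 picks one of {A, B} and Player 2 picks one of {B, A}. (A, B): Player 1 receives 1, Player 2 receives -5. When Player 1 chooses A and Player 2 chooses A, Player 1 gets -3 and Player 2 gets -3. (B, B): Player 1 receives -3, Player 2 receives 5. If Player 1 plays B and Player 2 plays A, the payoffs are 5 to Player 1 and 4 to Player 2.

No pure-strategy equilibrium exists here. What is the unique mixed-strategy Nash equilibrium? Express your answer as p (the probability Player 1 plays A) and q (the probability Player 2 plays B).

For Player 2 to be willing to mix, Player 2 must be indifferent between B and A, which pins down Player 1's mix.
  Player 2's payoff to B: p·(-5) + (1−p)·5 = -10p + 5
  Player 2's payoff to A: p·(-3) + (1−p)·4 = -7p + 4
  -10p + 5 = -7p + 4  ⇒  -3p = -1  ⇒  p = 1/3.
Player 1's indifference between A and B determines Player 2's mixing probability q:
  Player 1's payoff to A: q·1 + (1−q)·(-3) = 4q - 3
  Player 1's payoff to B: q·(-3) + (1−q)·5 = -8q + 5
  4q - 3 = -8q + 5  ⇒  12q = 8  ⇒  q = 2/3.

p = 1/3, q = 2/3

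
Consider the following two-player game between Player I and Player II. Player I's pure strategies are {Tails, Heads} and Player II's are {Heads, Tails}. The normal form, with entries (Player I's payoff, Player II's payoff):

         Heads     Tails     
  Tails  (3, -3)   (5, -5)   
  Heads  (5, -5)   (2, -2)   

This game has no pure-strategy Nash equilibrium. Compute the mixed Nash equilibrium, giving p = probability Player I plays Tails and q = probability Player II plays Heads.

Set Player II's expected payoff from Heads equal to that from Tails:
  Player II's expected payoff from Heads: p·(-3) + (1−p)·(-5) = 2p - 5
  Player II's expected payoff from Tails: p·(-5) + (1−p)·(-2) = -3p - 2
  2p - 5 = -3p - 2  ⇒  5p = 3  ⇒  p = 3/5.
Player I's indifference between Tails and Heads determines Player II's mixing probability q:
  Player I's payoff to Tails: q·3 + (1−q)·5 = -2q + 5
  Player I's payoff to Heads: q·5 + (1−q)·2 = 3q + 2
  -2q + 5 = 3q + 2  ⇒  -5q = -3  ⇒  q = 3/5.

p = 3/5, q = 3/5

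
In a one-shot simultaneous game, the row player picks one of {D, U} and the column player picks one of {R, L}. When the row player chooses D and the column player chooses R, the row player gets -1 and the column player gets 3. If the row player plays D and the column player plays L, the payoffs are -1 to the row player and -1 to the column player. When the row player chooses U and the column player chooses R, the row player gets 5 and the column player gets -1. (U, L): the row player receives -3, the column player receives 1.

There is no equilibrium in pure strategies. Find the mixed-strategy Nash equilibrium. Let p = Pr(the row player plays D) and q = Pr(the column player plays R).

p = 1/3, q = 1/4

The column player's indifference between R and L determines the row player's mixing probability p:
  the column player's expected payoff from R: p·3 + (1−p)·(-1) = 4p - 1
  the column player's expected payoff from L: p·(-1) + (1−p)·1 = -2p + 1
  4p - 1 = -2p + 1  ⇒  6p = 2  ⇒  p = 1/3.
Set the row player's expected payoff from D equal to that from U:
  the row player's payoff to D: q·(-1) + (1−q)·(-1) = -1
  the row player's payoff to U: q·5 + (1−q)·(-3) = 8q - 3
  -1 = 8q - 3  ⇒  -8q = -2  ⇒  q = 1/4.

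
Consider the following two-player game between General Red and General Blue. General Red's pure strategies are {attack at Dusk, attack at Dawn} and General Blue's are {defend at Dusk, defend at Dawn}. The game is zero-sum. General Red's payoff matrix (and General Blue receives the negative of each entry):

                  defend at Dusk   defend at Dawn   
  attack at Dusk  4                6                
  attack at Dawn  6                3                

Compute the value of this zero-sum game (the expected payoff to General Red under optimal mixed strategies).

General Red's indifference between attack at Dusk and attack at Dawn determines General Blue's mixing probability q:
  General Red's expected payoff from attack at Dusk: q·4 + (1−q)·6 = -2q + 6
  General Red's expected payoff from attack at Dawn: q·6 + (1−q)·3 = 3q + 3
  -2q + 6 = 3q + 3  ⇒  -5q = -3  ⇒  q = 3/5.
The value is General Red's expected payoff against this mix (using attack at Dusk): (3/5)·4 + (2/5)·6 = 24/5.

v = 24/5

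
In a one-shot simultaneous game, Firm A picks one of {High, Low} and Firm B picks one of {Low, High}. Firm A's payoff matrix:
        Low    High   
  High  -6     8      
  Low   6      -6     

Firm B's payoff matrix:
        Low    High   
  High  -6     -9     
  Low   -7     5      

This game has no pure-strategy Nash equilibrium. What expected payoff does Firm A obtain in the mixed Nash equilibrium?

6/13

For Firm A to be willing to mix, Firm A must be indifferent between High and Low, which pins down Firm B's mix.
  Firm A's expected payoff from High: q·(-6) + (1−q)·8 = -14q + 8
  Firm A's expected payoff from Low: q·6 + (1−q)·(-6) = 12q - 6
  -14q + 8 = 12q - 6  ⇒  -26q = -14  ⇒  q = 7/13.
At equilibrium Firm A is indifferent across rows, so Firm A's payoff equals the payoff from High: (7/13)·(-6) + (6/13)·8 = 6/13.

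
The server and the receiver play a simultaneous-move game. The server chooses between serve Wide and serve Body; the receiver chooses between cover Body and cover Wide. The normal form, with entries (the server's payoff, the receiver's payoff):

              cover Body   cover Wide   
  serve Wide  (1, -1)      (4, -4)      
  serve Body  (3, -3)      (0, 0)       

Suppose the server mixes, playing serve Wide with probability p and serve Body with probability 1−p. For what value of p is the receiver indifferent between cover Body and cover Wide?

p = 1/2

In a mixed equilibrium the receiver is indifferent between cover Body and cover Wide; this condition fixes p.
  the receiver's expected payoff from cover Body: p·(-1) + (1−p)·(-3) = 2p - 3
  the receiver's expected payoff from cover Wide: p·(-4) + (1−p)·0 = -4p
  2p - 3 = -4p  ⇒  6p = 3  ⇒  p = 1/2.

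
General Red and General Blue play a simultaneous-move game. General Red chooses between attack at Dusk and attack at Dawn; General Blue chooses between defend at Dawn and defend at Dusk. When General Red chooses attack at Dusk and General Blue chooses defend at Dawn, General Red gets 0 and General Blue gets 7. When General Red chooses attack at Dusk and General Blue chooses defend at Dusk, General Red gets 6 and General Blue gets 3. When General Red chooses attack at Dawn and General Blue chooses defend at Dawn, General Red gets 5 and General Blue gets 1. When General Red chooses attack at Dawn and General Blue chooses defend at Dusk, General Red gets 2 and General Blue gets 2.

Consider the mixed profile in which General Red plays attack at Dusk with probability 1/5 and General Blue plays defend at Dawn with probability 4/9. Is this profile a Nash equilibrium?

Check General Blue's indifference given General Red's mix p = 1/5:
  payoff from defend at Dawn = 11/5; payoff from defend at Dusk = 11/5 — equal.
Check General Red's indifference given General Blue's mix q = 4/9:
  payoff from attack at Dusk = 10/3; payoff from attack at Dawn = 10/3 — equal.
Both players are indifferent, so neither can profitably deviate.

Yes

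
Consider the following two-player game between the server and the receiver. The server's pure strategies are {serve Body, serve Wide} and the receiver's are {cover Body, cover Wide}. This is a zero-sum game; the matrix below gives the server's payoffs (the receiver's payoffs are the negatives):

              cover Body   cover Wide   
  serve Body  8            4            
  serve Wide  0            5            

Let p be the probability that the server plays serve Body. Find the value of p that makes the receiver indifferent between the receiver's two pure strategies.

p = 5/9

The receiver's indifference between cover Body and cover Wide determines the server's mixing probability p:
  the receiver's payoff to cover Body: p·(-8) + (1−p)·0 = -8p
  the receiver's payoff to cover Wide: p·(-4) + (1−p)·(-5) = p - 5
  -8p = p - 5  ⇒  -9p = -5  ⇒  p = 5/9.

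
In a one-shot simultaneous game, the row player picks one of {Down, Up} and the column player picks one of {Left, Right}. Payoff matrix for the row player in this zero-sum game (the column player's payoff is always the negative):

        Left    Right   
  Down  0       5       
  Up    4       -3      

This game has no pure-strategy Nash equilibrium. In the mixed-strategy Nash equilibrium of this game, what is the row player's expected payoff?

Set the row player's expected payoff from Down equal to that from Up:
  the row player's expected payoff from Down: q·0 + (1−q)·5 = -5q + 5
  the row player's expected payoff from Up: q·4 + (1−q)·(-3) = 7q - 3
  -5q + 5 = 7q - 3  ⇒  -12q = -8  ⇒  q = 2/3.
At equilibrium the row player is indifferent across rows, so the row player's payoff equals the payoff from Down: (2/3)·0 + (1/3)·5 = 5/3.

5/3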